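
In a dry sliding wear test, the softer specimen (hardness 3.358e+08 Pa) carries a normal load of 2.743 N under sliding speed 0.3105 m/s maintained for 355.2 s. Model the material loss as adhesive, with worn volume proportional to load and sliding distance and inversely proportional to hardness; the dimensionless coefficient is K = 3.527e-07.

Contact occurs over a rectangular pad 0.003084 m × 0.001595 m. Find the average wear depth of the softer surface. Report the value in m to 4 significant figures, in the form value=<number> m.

The algebra maintains full precision, and printed values are rounded. Rounded just once, at four significant digits.
Convert: Sliding distance L = v·t = 0.3105 m/s × 355.2 s = 110.3 m.
Convert: Contact area A = 0.003084 m × 0.001595 m = 4.919e-06 m².
SI base units throughout: W = 2.743 N, H = 3.358e+08 Pa, K = 3.527e-07.
Archard relation: V = K·W·L/H = 3.527e-07 · 2.743 · 110.3 / 3.358e+08 = 3.177e-13 m³.
Wear depth h = V/A = 3.177e-13 / 4.919e-06 = 6.460e-08 m.

value=6.460e-08 m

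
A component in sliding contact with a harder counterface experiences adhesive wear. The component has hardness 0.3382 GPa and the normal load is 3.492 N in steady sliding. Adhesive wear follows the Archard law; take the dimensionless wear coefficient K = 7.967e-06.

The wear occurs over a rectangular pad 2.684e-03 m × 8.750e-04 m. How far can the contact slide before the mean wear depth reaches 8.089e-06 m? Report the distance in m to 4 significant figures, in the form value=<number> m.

value=230.9 m

The computation keeps full float precision. Intermediate values appear rounded. Rounded once at the end, at four significant digits.
Convert: Hardness H = 0.3382 GPa = 3.382e+08 Pa.
Convert: Contact area A = 2.684e-03 m × 8.750e-04 m = 2.349e-06 m².
In SI base units: W = 3.492 N, H = 3.382e+08 Pa, K = 7.967e-06.
Limit volume V_lim = h_lim·A = 8.089e-06 · 2.349e-06 = 1.900e-11 m³.
So the life L = V_lim·H/(K·W) = 1.900e-11 · 3.382e+08 / (7.967e-06 · 3.492) = 230.9 m.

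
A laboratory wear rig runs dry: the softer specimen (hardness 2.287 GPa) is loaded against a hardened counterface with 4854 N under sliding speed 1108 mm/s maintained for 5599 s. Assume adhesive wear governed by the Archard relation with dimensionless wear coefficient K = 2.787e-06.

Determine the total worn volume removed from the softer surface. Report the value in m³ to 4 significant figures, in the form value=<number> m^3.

All working math maintains exact precision. Intermediate values appear rounded; a lone final rounding to 4 significant digits.
Convert: Sliding speed v = 1108 mm/s = 1.108 m/s. Path length L = v·t = 1.108 m/s × 5599 s = 6204 m.
Convert: Hardness H = 2.287 GPa = 2.287e+09 Pa.
Expressed in SI base units: W = 4854 N, H = 2.287e+09 Pa, K = 2.787e-06.
Archard volume V = K·W·L/H = 2.787e-06 · 4854 · 6204 / 2.287e+09 = 3.670e-08 m³.

value=3.670e-08 m^3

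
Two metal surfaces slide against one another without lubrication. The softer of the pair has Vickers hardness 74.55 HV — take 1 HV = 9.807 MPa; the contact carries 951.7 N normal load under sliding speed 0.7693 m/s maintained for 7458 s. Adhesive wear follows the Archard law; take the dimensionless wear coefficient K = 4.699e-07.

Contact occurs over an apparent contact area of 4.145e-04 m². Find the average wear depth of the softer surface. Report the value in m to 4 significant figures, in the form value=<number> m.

value=8.467e-06 m

All working math runs at exact precision. Quoted intermediates are rounded. Rounded just once, at 4 significant digits.
Distance covered L = v·t = 0.7693 m/s × 7458 s = 5737 m.
Hardness H = 74.55 HV × 9.807 MPa/HV = 731.1 MPa = 7.311e+08 Pa.
Working in SI base units: W = 951.7 N, H = 7.311e+08 Pa, K = 4.699e-07.
Archard volume V = K·W·L/H = 4.699e-07 · 951.7 · 5737 / 7.311e+08 = 3.509e-09 m³.
Wear depth h = V/A = 3.509e-09 / 4.145e-04 = 8.467e-06 m.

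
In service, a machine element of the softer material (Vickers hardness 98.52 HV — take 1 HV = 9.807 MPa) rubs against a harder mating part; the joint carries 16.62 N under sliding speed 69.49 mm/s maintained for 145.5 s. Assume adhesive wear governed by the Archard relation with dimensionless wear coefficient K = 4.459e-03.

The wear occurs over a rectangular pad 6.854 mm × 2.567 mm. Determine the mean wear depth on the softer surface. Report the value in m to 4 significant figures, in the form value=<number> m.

The computation carries exact precision, and the intermediates are displayed rounded. Rounded just once: 4 significant figures.
Convert: Sliding speed v = 69.49 mm/s = 0.06949 m/s. Sliding distance L = v·t = 0.06949 m/s × 145.5 s = 10.11 m.
Convert: Hardness H = 98.52 HV × 9.807 MPa/HV = 966.2 MPa = 9.662e+08 Pa.
Convert: Pad sides 6.854 mm × 2.567 mm = 0.006854 m × 0.002567 m. Contact area A = 0.006854 m × 0.002567 m = 1.759e-05 m².
Expressed in SI base units: W = 16.62 N, H = 9.662e+08 Pa, K = 4.459e-03.
Wear volume V = K·W·L/H = 4.459e-03 · 16.62 · 10.11 / 9.662e+08 = 7.755e-10 m³.
Depth h = V/A = 7.755e-10 / 1.759e-05 = 4.408e-05 m.

value=4.408e-05 m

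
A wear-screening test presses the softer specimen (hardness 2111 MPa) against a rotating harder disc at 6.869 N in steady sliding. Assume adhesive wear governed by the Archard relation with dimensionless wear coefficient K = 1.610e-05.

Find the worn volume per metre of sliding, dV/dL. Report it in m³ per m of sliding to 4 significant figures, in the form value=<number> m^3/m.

The algebra carries full float precision. The intermediates are shown rounded — a lone final rounding: 4 significant digits.
Convert: Hardness H = 2111 MPa = 2.111e+09 Pa.
Collected in SI base units: W = 6.869 N, H = 2.111e+09 Pa, K = 1.610e-05.
Rate of wear dV/dL = K·W/H, so: 1.610e-05 · 6.869 / 2.111e+09 = 5.239e-14 m³/m.

value=5.239e-14 m^3/m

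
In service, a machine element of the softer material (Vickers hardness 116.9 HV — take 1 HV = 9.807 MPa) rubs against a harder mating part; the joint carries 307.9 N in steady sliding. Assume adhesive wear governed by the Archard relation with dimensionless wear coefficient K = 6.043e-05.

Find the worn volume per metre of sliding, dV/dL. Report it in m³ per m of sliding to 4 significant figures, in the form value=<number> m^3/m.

value=1.623e-11 m^3/m

All working math carries full precision — intermediates are shown rounded, and a lone final rounding, at four significant figures.
Convert: Hardness H = 116.9 HV × 9.807 MPa/HV = 1146 MPa = 1.146e+09 Pa.
As SI base values: W = 307.9 N, H = 1.146e+09 Pa, K = 6.043e-05.
The wear rate dV/dL = K·W/H, so: 6.043e-05 · 307.9 / 1.146e+09 = 1.623e-11 m³/m.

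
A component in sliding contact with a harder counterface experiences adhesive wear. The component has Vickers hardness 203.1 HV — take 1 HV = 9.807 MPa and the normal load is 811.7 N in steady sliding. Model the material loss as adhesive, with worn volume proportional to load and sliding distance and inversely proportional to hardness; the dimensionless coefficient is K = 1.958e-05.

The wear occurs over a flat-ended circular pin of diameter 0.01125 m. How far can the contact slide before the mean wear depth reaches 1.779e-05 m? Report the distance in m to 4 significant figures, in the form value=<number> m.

Intermediate values are shown rounded — all working math maintains full precision — rounded just once: 4 significant digits.
Convert: Hardness H = 203.1 HV × 9.807 MPa/HV = 1992 MPa = 1.992e+09 Pa.
Convert: Contact area A = π·d²/4 = π·(0.01125 m)²/4 = 9.940e-05 m².
Working in SI base units: W = 811.7 N, H = 1.992e+09 Pa, K = 1.958e-05.
Limit volume V_lim = h_lim·A = 1.779e-05 · 9.940e-05 = 1.768e-09 m³.
Inverting, life L = V_lim·H/(K·W) = 1.768e-09 · 1.992e+09 / (1.958e-05 · 811.7) = 221.6 m.

value=221.6 m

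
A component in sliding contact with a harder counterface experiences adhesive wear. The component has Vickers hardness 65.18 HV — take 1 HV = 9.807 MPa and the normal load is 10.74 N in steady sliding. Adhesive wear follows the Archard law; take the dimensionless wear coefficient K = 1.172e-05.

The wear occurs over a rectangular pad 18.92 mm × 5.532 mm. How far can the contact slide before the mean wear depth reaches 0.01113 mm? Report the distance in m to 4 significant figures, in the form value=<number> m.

The algebra maintains full float precision. Intermediate values are printed rounded — rounded once at the end: 4 significant figures.
Hardness H = 65.18 HV × 9.807 MPa/HV = 639.2 MPa = 6.392e+08 Pa.
Pad sides 18.92 mm × 5.532 mm = 0.01892 m × 0.005532 m. Contact area A = 0.01892 m × 0.005532 m = 1.047e-04 m².
Depth limit h_lim = 0.01113 mm = 1.113e-05 m.
Collected in SI base units: W = 10.74 N, H = 6.392e+08 Pa, K = 1.172e-05.
At the depth limit, V_lim = h_lim·A = 1.113e-05 · 1.047e-04 = 1.165e-09 m³.
Life L = V_lim·H/(K·W) = 1.165e-09 · 6.392e+08 / (1.172e-05 · 10.74) = 5916 m.

value=5916 m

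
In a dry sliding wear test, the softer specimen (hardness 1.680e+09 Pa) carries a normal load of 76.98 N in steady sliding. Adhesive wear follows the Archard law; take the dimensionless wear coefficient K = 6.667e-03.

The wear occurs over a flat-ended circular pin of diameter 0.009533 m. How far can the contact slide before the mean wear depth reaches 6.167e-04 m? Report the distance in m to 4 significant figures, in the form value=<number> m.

value=144.1 m

Intermediate values appear rounded, and every step holds full precision; a lone final rounding to 4 significant digits.
Contact area A = π·d²/4 = π·(0.009533 m)²/4 = 7.138e-05 m².
SI base units throughout: W = 76.98 N, H = 1.680e+09 Pa, K = 6.667e-03.
At the depth limit, V_lim = h_lim·A = 6.167e-04 · 7.138e-05 = 4.402e-08 m³.
So the life L = V_lim·H/(K·W) = 4.402e-08 · 1.680e+09 / (6.667e-03 · 76.98) = 144.1 m.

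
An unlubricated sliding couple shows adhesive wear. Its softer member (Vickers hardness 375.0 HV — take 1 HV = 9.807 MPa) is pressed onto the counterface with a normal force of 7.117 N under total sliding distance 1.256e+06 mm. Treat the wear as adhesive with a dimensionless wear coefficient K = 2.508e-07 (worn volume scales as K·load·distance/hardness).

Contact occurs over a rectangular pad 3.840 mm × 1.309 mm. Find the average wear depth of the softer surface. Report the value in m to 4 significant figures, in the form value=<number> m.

value=1.213e-07 m

The computation maintains full float precision; displayed values are rounded — one final rounding: 4 significant digits.
The distance L = 1.256e+06 mm = 1256 m.
Hardness H = 375.0 HV × 9.807 MPa/HV = 3678 MPa = 3.678e+09 Pa.
Pad sides 3.840 mm × 1.309 mm = 0.003840 m × 0.001309 m. Contact area A = 0.003840 m × 0.001309 m = 5.027e-06 m².
In SI base units, W = 7.117 N, H = 3.678e+09 Pa, K = 2.508e-07.
Archard relation: V = K·W·L/H = 2.508e-07 · 7.117 · 1256 / 3.678e+09 = 6.096e-13 m³.
Wear depth h = V/A = 6.096e-13 / 5.027e-06 = 1.213e-07 m.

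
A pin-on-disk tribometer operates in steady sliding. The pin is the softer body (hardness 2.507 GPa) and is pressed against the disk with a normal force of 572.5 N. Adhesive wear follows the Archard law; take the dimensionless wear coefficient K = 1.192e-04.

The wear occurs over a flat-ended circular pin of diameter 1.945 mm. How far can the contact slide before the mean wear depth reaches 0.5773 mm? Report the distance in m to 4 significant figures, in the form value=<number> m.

value=63.01 m

Intermediate values are displayed rounded — every step holds exact precision, and one final rounding: four significant digits.
Convert: Hardness H = 2.507 GPa = 2.507e+09 Pa.
Convert: Pin diameter d = 1.945 mm = 0.001945 m. Contact area A = π·d²/4 = π·(0.001945 m)²/4 = 2.971e-06 m².
Convert: Depth limit h_lim = 0.5773 mm = 5.773e-04 m.
As SI base values: W = 572.5 N, H = 2.507e+09 Pa, K = 1.192e-04.
Permissible volume V_lim = h_lim·A = 5.773e-04 · 2.971e-06 = 1.715e-09 m³.
Sliding life L = V_lim·H/(K·W) = 1.715e-09 · 2.507e+09 / (1.192e-04 · 572.5) = 63.01 m.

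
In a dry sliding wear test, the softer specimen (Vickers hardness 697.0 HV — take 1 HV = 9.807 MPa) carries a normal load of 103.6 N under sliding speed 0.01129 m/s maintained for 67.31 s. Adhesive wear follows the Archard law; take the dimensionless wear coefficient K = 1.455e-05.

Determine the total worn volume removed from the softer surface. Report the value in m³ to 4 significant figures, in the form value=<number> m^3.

value=1.676e-13 m^3

The intermediates are printed rounded; every step carries full precision; rounded once at the end, at four significant digits.
Distance covered L = v·t = 0.01129 m/s × 67.31 s = 0.7599 m.
Hardness H = 697.0 HV × 9.807 MPa/HV = 6835 MPa = 6.835e+09 Pa.
Collected in SI base units: W = 103.6 N, H = 6.835e+09 Pa, K = 1.455e-05.
Volume removed: V = K·W·L/H = 1.455e-05 · 103.6 · 0.7599 / 6.835e+09 = 1.676e-13 m³.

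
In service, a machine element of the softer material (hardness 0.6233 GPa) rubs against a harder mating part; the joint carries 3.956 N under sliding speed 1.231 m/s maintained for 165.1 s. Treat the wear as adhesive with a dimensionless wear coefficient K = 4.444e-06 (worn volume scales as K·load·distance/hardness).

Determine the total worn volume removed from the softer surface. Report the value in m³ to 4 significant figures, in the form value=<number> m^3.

All arithmetic maintains full precision; intermediates are displayed rounded; rounded once at the end to 4 significant digits.
Path length L = v·t = 1.231 m/s × 165.1 s = 203.2 m.
Hardness H = 0.6233 GPa = 6.233e+08 Pa.
Working in SI base units: W = 3.956 N, H = 6.233e+08 Pa, K = 4.444e-06.
Volume removed: V = K·W·L/H = 4.444e-06 · 3.956 · 203.2 / 6.233e+08 = 5.732e-12 m³.

value=5.732e-12 m^3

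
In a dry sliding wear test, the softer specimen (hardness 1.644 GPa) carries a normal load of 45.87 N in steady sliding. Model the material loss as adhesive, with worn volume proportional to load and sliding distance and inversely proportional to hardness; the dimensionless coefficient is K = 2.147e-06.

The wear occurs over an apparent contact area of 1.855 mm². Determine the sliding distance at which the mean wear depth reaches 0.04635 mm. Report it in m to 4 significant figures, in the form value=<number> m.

All arithmetic carries full precision — intermediates are shown rounded. Rounded just once to 4 significant figures.
Convert: Hardness H = 1.644 GPa = 1.644e+09 Pa.
Convert: Contact area A = 1.855 mm² = 1.855e-06 m².
Convert: Depth limit h_lim = 0.04635 mm = 4.635e-05 m.
In SI base units: W = 45.87 N, H = 1.644e+09 Pa, K = 2.147e-06.
Wearable volume V_lim = h_lim·A = 4.635e-05 · 1.855e-06 = 8.598e-11 m³.
So the life L = V_lim·H/(K·W) = 8.598e-11 · 1.644e+09 / (2.147e-06 · 45.87) = 1435 m.

value=1435 m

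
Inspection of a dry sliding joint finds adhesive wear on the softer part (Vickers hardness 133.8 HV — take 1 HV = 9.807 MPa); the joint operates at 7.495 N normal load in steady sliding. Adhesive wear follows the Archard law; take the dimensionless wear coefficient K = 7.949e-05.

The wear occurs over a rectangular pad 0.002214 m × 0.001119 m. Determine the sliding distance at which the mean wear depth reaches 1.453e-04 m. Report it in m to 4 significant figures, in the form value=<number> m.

All arithmetic carries full precision — printed values are rounded. Rounded just once: 4 significant digits.
Hardness H = 133.8 HV × 9.807 MPa/HV = 1312 MPa = 1.312e+09 Pa.
Contact area A = 0.002214 m × 0.001119 m = 2.477e-06 m².
In SI base units: W = 7.495 N, H = 1.312e+09 Pa, K = 7.949e-05.
Allowed volume V_lim = h_lim·A = 1.453e-04 · 2.477e-06 = 3.600e-10 m³.
Life L = V_lim·H/(K·W) = 3.600e-10 · 1.312e+09 / (7.949e-05 · 7.495) = 792.8 m.

value=792.8 m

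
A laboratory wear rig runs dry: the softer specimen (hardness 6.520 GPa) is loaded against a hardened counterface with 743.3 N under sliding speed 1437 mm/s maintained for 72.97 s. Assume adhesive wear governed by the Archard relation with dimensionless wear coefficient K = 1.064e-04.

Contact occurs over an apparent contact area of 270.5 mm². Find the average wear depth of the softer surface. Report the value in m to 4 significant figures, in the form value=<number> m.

The intermediates are shown rounded. The computation runs at exact precision. Rounded just once, at four significant digits.
Convert: Sliding speed v = 1437 mm/s = 1.437 m/s. Sliding distance L = v·t = 1.437 m/s × 72.97 s = 104.9 m.
Convert: Hardness H = 6.520 GPa = 6.520e+09 Pa.
Convert: Contact area A = 270.5 mm² = 2.705e-04 m².
Collected in SI base units: W = 743.3 N, H = 6.520e+09 Pa, K = 1.064e-04.
Archard volume V = K·W·L/H = 1.064e-04 · 743.3 · 104.9 / 6.520e+09 = 1.272e-09 m³.
Mean wear depth h = V/A = 1.272e-09 / 2.705e-04 = 4.702e-06 m.

value=4.702e-06 m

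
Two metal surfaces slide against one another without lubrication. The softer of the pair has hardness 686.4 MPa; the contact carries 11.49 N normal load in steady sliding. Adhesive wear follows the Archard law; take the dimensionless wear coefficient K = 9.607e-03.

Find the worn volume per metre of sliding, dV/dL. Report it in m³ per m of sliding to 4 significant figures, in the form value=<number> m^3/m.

value=1.608e-10 m^3/m

Printed values are rounded. All arithmetic maintains full precision; one final rounding to four significant figures.
Hardness H = 686.4 MPa = 6.864e+08 Pa.
Expressed in SI base units: W = 11.49 N, H = 6.864e+08 Pa, K = 9.607e-03.
Wear rate dV/dL = K·W/H, so: 9.607e-03 · 11.49 / 6.864e+08 = 1.608e-10 m³/m.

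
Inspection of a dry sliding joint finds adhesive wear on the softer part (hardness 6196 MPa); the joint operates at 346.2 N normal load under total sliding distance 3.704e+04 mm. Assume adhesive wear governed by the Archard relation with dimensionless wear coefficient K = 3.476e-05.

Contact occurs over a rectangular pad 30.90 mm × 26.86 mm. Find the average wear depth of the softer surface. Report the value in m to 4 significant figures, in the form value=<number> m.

value=8.668e-08 m

Intermediates appear rounded; every step maintains exact precision; a lone final rounding, at four significant figures.
Total distance L = 3.704e+04 mm = 37.04 m.
Hardness H = 6196 MPa = 6.196e+09 Pa.
Pad sides 30.90 mm × 26.86 mm = 0.03090 m × 0.02686 m. Contact area A = 0.03090 m × 0.02686 m = 8.300e-04 m².
Working in SI base units: W = 346.2 N, H = 6.196e+09 Pa, K = 3.476e-05.
Wear volume V = K·W·L/H = 3.476e-05 · 346.2 · 37.04 / 6.196e+09 = 7.194e-11 m³.
Average depth h = V/A = 7.194e-11 / 8.300e-04 = 8.668e-08 m.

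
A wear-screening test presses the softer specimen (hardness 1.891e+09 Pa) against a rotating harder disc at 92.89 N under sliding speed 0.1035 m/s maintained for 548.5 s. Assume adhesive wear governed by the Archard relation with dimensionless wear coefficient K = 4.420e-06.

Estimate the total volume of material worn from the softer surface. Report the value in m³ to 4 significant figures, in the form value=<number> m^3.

Intermediates are printed rounded, and all arithmetic maintains exact precision — a single final rounding, at four significant digits.
Sliding distance L = v·t = 0.1035 m/s × 548.5 s = 56.77 m.
As SI base values: W = 92.89 N, H = 1.891e+09 Pa, K = 4.420e-06.
Worn volume V = K·W·L/H = 4.420e-06 · 92.89 · 56.77 / 1.891e+09 = 1.233e-11 m³.

value=1.233e-11 m^3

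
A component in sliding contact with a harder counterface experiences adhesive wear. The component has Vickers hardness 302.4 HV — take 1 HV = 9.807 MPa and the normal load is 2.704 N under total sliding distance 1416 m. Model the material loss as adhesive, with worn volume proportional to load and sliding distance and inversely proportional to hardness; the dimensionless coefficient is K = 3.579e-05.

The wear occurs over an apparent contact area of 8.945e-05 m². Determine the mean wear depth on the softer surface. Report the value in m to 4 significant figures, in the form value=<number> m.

The algebra keeps full float precision. Quoted intermediates are rounded; rounded just once, at 4 significant digits.
Convert: Hardness H = 302.4 HV × 9.807 MPa/HV = 2966 MPa = 2.966e+09 Pa.
In SI base units: W = 2.704 N, H = 2.966e+09 Pa, K = 3.579e-05.
The Archard volume V = K·W·L/H = 3.579e-05 · 2.704 · 1416 / 2.966e+09 = 4.621e-11 m³.
Average depth h = V/A = 4.621e-11 / 8.945e-05 = 5.166e-07 m.

value=5.166e-07 m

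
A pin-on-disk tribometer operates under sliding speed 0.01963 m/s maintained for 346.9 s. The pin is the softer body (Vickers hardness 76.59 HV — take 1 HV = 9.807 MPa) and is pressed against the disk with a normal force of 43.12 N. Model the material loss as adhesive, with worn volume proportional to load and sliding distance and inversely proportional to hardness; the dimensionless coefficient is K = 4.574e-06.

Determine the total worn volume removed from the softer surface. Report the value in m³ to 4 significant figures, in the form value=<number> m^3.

value=1.788e-12 m^3

All arithmetic carries full precision, and displayed values are rounded. Rounded just once to 4 significant digits.
Distance L = v·t = 0.01963 m/s × 346.9 s = 6.810 m.
Hardness H = 76.59 HV × 9.807 MPa/HV = 751.1 MPa = 7.511e+08 Pa.
Restated in SI base units: W = 43.12 N, H = 7.511e+08 Pa, K = 4.574e-06.
Wear volume V = K·W·L/H = 4.574e-06 · 43.12 · 6.810 / 7.511e+08 = 1.788e-12 m³.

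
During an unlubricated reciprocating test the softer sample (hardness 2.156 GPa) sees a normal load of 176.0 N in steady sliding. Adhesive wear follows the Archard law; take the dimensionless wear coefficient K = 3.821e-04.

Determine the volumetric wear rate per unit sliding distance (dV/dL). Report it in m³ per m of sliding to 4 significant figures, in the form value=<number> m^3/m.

value=3.119e-11 m^3/m

Every step carries exact precision; intermediate values are printed rounded, and one final rounding to four significant digits.
Hardness H = 2.156 GPa = 2.156e+09 Pa.
In SI base units: W = 176.0 N, H = 2.156e+09 Pa, K = 3.821e-04.
The wear rate dV/dL = K·W/H (no L dependence): 3.821e-04 · 176.0 / 2.156e+09 = 3.119e-11 m³/m.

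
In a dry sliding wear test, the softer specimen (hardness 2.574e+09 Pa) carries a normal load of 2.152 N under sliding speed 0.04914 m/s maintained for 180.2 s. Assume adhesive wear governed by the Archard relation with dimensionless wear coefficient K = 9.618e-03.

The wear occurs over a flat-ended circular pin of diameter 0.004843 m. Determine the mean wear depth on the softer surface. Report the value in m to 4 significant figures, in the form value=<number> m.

All working math keeps exact precision — intermediates are displayed rounded; one last rounding: four significant figures.
Path length L = v·t = 0.04914 m/s × 180.2 s = 8.855 m.
Contact area A = π·d²/4 = π·(0.004843 m)²/4 = 1.842e-05 m².
As SI base values: W = 2.152 N, H = 2.574e+09 Pa, K = 9.618e-03.
Archard relation: V = K·W·L/H = 9.618e-03 · 2.152 · 8.855 / 2.574e+09 = 7.120e-11 m³.
Mean wear depth h = V/A = 7.120e-11 / 1.842e-05 = 3.865e-06 m.

value=3.865e-06 m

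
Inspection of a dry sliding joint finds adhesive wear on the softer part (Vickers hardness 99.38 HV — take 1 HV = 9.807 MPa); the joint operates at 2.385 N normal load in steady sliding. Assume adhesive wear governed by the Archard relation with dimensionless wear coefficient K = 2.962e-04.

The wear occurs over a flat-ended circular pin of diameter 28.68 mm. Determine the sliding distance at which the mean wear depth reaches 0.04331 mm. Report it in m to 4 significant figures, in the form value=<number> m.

The intermediates are printed rounded — the computation holds full float precision; one final rounding, at four significant digits.
Convert: Hardness H = 99.38 HV × 9.807 MPa/HV = 974.6 MPa = 9.746e+08 Pa.
Convert: Pin diameter d = 28.68 mm = 0.02868 m. Contact area A = π·d²/4 = π·(0.02868 m)²/4 = 6.460e-04 m².
Convert: Depth limit h_lim = 0.04331 mm = 4.331e-05 m.
Restated in SI base units: W = 2.385 N, H = 9.746e+08 Pa, K = 2.962e-04.
Allowed volume V_lim = h_lim·A = 4.331e-05 · 6.460e-04 = 2.798e-08 m³.
Inverting, life L = V_lim·H/(K·W) = 2.798e-08 · 9.746e+08 / (2.962e-04 · 2.385) = 3.860e+04 m.

value=3.860e+04 m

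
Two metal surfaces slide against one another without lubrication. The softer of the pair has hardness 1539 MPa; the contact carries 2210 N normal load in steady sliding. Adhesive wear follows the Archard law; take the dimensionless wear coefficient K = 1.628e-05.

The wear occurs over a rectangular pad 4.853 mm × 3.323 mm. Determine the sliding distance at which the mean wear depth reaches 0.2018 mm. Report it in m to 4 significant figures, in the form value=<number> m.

value=139.2 m

The intermediates are printed rounded, and all arithmetic holds exact precision — rounded once at the end: 4 significant figures.
Convert: Hardness H = 1539 MPa = 1.539e+09 Pa.
Convert: Pad sides 4.853 mm × 3.323 mm = 0.004853 m × 0.003323 m. Contact area A = 0.004853 m × 0.003323 m = 1.613e-05 m².
Convert: Depth limit h_lim = 0.2018 mm = 2.018e-04 m.
In SI base units: W = 2210 N, H = 1.539e+09 Pa, K = 1.628e-05.
At the depth limit, V_lim = h_lim·A = 2.018e-04 · 1.613e-05 = 3.254e-09 m³.
Life L = V_lim·H/(K·W) = 3.254e-09 · 1.539e+09 / (1.628e-05 · 2210) = 139.2 m.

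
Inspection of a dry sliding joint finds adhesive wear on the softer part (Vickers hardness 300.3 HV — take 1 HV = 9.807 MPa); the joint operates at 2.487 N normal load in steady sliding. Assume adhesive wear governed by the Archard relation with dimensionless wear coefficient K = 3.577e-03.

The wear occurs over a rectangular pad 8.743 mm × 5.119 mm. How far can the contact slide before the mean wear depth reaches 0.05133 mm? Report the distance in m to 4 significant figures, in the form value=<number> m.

All working math keeps full float precision, and intermediate values appear rounded, and one last rounding: 4 significant digits.
Convert: Hardness H = 300.3 HV × 9.807 MPa/HV = 2945 MPa = 2.945e+09 Pa.
Convert: Pad sides 8.743 mm × 5.119 mm = 0.008743 m × 0.005119 m. Contact area A = 0.008743 m × 0.005119 m = 4.476e-05 m².
Convert: Depth limit h_lim = 0.05133 mm = 5.133e-05 m.
In SI base units: W = 2.487 N, H = 2.945e+09 Pa, K = 3.577e-03.
At the depth limit, V_lim = h_lim·A = 5.133e-05 · 4.476e-05 = 2.297e-09 m³.
Inverting, life L = V_lim·H/(K·W) = 2.297e-09 · 2.945e+09 / (3.577e-03 · 2.487) = 760.5 m.

value=760.5 m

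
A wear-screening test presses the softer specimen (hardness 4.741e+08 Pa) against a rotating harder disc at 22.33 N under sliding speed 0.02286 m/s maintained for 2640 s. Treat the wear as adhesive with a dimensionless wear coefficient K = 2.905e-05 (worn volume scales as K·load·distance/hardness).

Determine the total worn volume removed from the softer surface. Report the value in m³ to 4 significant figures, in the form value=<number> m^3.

value=8.257e-11 m^3

All arithmetic holds full precision — intermediate values are shown rounded. Rounded once at the end to 4 significant digits.
Total distance L = v·t = 0.02286 m/s × 2640 s = 60.35 m.
Expressed in SI base units: W = 22.33 N, H = 4.741e+08 Pa, K = 2.905e-05.
Archard relation: V = K·W·L/H = 2.905e-05 · 22.33 · 60.35 / 4.741e+08 = 8.257e-11 m³.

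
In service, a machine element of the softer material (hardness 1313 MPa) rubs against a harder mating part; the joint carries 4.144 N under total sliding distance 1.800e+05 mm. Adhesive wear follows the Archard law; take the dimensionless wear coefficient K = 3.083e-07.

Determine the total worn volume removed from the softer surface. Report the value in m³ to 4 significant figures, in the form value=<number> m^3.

Displayed values are rounded; all working math maintains exact precision — a lone final rounding: 4 significant digits.
Convert: Distance covered L = 1.800e+05 mm = 180.0 m.
Convert: Hardness H = 1313 MPa = 1.313e+09 Pa.
Collected in SI base units: W = 4.144 N, H = 1.313e+09 Pa, K = 3.083e-07.
Archard relation: V = K·W·L/H = 3.083e-07 · 4.144 · 180.0 / 1.313e+09 = 1.751e-13 m³.

value=1.751e-13 m^3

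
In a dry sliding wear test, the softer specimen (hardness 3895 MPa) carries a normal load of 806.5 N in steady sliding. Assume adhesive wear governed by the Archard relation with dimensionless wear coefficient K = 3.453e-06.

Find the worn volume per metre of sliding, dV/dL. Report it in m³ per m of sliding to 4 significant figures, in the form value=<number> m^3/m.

All working math carries full float precision — quoted intermediates are rounded, and a lone final rounding: 4 significant figures.
Hardness H = 3895 MPa = 3.895e+09 Pa.
Expressed in SI base units: W = 806.5 N, H = 3.895e+09 Pa, K = 3.453e-06.
Wear rate dV/dL = K·W/H — distance-free: 3.453e-06 · 806.5 / 3.895e+09 = 7.150e-13 m³/m.

value=7.150e-13 m^3/m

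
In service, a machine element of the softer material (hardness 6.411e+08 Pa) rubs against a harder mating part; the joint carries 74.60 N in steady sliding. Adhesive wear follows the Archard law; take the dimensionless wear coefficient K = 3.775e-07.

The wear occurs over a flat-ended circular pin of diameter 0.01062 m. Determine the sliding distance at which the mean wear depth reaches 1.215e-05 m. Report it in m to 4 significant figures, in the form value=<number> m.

The computation maintains full precision. Intermediates are displayed rounded; a single final rounding to 4 significant digits.
Convert: Contact area A = π·d²/4 = π·(0.01062 m)²/4 = 8.858e-05 m².
Collected in SI base units: W = 74.60 N, H = 6.411e+08 Pa, K = 3.775e-07.
Permissible volume V_lim = h_lim·A = 1.215e-05 · 8.858e-05 = 1.076e-09 m³.
Inverting, life L = V_lim·H/(K·W) = 1.076e-09 · 6.411e+08 / (3.775e-07 · 74.60) = 2.450e+04 m.

value=2.450e+04 m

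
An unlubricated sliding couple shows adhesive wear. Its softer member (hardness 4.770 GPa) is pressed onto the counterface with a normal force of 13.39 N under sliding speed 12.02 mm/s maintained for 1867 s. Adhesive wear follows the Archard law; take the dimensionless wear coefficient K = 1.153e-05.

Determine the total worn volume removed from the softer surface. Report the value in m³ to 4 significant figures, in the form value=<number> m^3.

value=7.263e-13 m^3

The intermediates appear rounded. All working math maintains exact precision, and one final rounding: four significant figures.
Convert: Sliding speed v = 12.02 mm/s = 0.01202 m/s. Sliding distance L = v·t = 0.01202 m/s × 1867 s = 22.44 m.
Convert: Hardness H = 4.770 GPa = 4.770e+09 Pa.
Collected in SI base units: W = 13.39 N, H = 4.770e+09 Pa, K = 1.153e-05.
Wear volume V = K·W·L/H = 1.153e-05 · 13.39 · 22.44 / 4.770e+09 = 7.263e-13 m³.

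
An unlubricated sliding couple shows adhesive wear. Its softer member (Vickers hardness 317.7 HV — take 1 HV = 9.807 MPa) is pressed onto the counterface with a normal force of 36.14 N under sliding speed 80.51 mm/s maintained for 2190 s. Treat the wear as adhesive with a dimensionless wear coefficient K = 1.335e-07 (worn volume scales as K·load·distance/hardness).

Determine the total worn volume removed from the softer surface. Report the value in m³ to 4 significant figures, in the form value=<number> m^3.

Each operation keeps full float precision, and intermediate values are printed rounded; a lone final rounding to 4 significant digits.
Sliding speed v = 80.51 mm/s = 0.08051 m/s. Path length L = v·t = 0.08051 m/s × 2190 s = 176.3 m.
Hardness H = 317.7 HV × 9.807 MPa/HV = 3116 MPa = 3.116e+09 Pa.
As SI base values: W = 36.14 N, H = 3.116e+09 Pa, K = 1.335e-07.
Volume removed: V = K·W·L/H = 1.335e-07 · 36.14 · 176.3 / 3.116e+09 = 2.730e-13 m³.

value=2.730e-13 m^3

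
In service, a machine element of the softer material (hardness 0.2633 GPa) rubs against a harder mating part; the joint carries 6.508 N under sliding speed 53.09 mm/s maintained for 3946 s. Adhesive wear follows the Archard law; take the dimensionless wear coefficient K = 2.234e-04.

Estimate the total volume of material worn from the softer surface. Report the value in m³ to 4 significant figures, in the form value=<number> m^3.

value=1.157e-09 m^3

The algebra maintains exact precision; the intermediates are printed rounded, and rounded once at the end to four significant digits.
Sliding speed v = 53.09 mm/s = 0.05309 m/s. The distance L = v·t = 0.05309 m/s × 3946 s = 209.5 m.
Hardness H = 0.2633 GPa = 2.633e+08 Pa.
In SI base units, W = 6.508 N, H = 2.633e+08 Pa, K = 2.234e-04.
Apply Archard: V = K·W·L/H = 2.234e-04 · 6.508 · 209.5 / 2.633e+08 = 1.157e-09 m³.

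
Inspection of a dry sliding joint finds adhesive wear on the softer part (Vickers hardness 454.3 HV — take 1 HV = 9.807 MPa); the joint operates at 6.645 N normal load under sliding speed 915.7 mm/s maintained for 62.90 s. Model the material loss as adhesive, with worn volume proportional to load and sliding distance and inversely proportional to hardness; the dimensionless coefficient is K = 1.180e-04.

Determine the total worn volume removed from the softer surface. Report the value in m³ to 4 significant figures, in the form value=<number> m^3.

value=1.014e-11 m^3

The computation runs at full float precision — printed values are rounded — a lone final rounding: four significant figures.
Convert: Sliding speed v = 915.7 mm/s = 0.9157 m/s. Total distance L = v·t = 0.9157 m/s × 62.90 s = 57.60 m.
Convert: Hardness H = 454.3 HV × 9.807 MPa/HV = 4455 MPa = 4.455e+09 Pa.
Working in SI base units: W = 6.645 N, H = 4.455e+09 Pa, K = 1.180e-04.
By Archard's law, V = K·W·L/H = 1.180e-04 · 6.645 · 57.60 / 4.455e+09 = 1.014e-11 m³.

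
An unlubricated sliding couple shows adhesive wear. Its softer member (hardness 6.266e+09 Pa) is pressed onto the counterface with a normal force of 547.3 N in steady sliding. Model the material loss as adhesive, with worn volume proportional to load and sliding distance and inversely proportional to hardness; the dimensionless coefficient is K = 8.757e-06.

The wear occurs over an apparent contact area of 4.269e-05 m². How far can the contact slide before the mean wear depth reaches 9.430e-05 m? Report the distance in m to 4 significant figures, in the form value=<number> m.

Intermediates are printed rounded — the algebra holds exact precision. Rounded just once, at four significant figures.
In SI base units: W = 547.3 N, H = 6.266e+09 Pa, K = 8.757e-06.
Wearable volume V_lim = h_lim·A = 9.430e-05 · 4.269e-05 = 4.026e-09 m³.
Inverting, life L = V_lim·H/(K·W) = 4.026e-09 · 6.266e+09 / (8.757e-06 · 547.3) = 5263 m.

value=5263 m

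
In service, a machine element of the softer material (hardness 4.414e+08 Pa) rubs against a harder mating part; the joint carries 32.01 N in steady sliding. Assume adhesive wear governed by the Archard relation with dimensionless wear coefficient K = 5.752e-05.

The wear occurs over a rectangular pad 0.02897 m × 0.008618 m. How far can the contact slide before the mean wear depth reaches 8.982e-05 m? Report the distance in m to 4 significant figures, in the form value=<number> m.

value=5376 m

The intermediates are printed rounded. Each operation runs at full precision. Rounded just once, at four significant figures.
Contact area A = 0.02897 m × 0.008618 m = 2.497e-04 m².
Working in SI base units: W = 32.01 N, H = 4.414e+08 Pa, K = 5.752e-05.
Limit volume V_lim = h_lim·A = 8.982e-05 · 2.497e-04 = 2.242e-08 m³.
Sliding life L = V_lim·H/(K·W) = 2.242e-08 · 4.414e+08 / (5.752e-05 · 32.01) = 5376 m.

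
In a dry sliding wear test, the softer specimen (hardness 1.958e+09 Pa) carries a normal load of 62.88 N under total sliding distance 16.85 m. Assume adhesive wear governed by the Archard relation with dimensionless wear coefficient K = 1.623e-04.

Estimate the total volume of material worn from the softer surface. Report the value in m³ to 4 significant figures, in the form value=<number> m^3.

value=8.783e-11 m^3

All working math holds exact precision, and the intermediates appear rounded — one last rounding, at 4 significant figures.
Collected in SI base units: W = 62.88 N, H = 1.958e+09 Pa, K = 1.623e-04.
Apply Archard: V = K·W·L/H = 1.623e-04 · 62.88 · 16.85 / 1.958e+09 = 8.783e-11 m³.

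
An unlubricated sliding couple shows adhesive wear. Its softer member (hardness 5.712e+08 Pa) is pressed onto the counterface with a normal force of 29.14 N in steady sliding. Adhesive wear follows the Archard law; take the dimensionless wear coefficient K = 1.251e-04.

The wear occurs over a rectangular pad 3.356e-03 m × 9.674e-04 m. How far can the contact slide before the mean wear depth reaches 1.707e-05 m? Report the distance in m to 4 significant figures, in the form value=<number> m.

Intermediate values are printed rounded — every step keeps full float precision, and a lone final rounding, at four significant digits.
Convert: Contact area A = 3.356e-03 m × 9.674e-04 m = 3.247e-06 m².
Collected in SI base units: W = 29.14 N, H = 5.712e+08 Pa, K = 1.251e-04.
Wearable volume V_lim = h_lim·A = 1.707e-05 · 3.247e-06 = 5.542e-11 m³.
Inverting, life L = V_lim·H/(K·W) = 5.542e-11 · 5.712e+08 / (1.251e-04 · 29.14) = 8.684 m.

value=8.684 m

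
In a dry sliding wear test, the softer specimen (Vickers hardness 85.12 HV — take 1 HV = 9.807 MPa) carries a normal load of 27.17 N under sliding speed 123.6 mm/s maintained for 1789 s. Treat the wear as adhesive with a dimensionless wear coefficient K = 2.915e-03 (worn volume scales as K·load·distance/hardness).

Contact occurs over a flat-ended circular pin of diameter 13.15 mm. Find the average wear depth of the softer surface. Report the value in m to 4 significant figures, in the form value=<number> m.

All arithmetic keeps full float precision, and the intermediates are printed rounded; rounded just once, at 4 significant figures.
Convert: Sliding speed v = 123.6 mm/s = 0.1236 m/s. Total distance L = v·t = 0.1236 m/s × 1789 s = 221.1 m.
Convert: Hardness H = 85.12 HV × 9.807 MPa/HV = 834.8 MPa = 8.348e+08 Pa.
Convert: Pin diameter d = 13.15 mm = 0.01315 m. Contact area A = π·d²/4 = π·(0.01315 m)²/4 = 1.358e-04 m².
In SI base units, W = 27.17 N, H = 8.348e+08 Pa, K = 2.915e-03.
Archard relation: V = K·W·L/H = 2.915e-03 · 27.17 · 221.1 / 8.348e+08 = 2.098e-08 m³.
Mean wear depth h = V/A = 2.098e-08 / 1.358e-04 = 1.545e-04 m.

value=1.545e-04 m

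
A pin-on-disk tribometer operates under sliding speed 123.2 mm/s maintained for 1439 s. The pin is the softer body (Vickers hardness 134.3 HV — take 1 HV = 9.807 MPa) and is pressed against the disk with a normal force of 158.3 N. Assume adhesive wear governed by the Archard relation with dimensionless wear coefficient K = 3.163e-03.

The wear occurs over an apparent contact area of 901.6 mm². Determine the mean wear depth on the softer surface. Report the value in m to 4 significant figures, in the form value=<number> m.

value=7.475e-05 m

The intermediates are shown rounded. The algebra holds exact precision, and a single final rounding: four significant figures.
Convert: Sliding speed v = 123.2 mm/s = 0.1232 m/s. The distance L = v·t = 0.1232 m/s × 1439 s = 177.3 m.
Convert: Hardness H = 134.3 HV × 9.807 MPa/HV = 1317 MPa = 1.317e+09 Pa.
Convert: Contact area A = 901.6 mm² = 9.016e-04 m².
Working in SI base units: W = 158.3 N, H = 1.317e+09 Pa, K = 3.163e-03.
Apply Archard: V = K·W·L/H = 3.163e-03 · 158.3 · 177.3 / 1.317e+09 = 6.740e-08 m³.
Wear depth h = V/A = 6.740e-08 / 9.016e-04 = 7.475e-05 m.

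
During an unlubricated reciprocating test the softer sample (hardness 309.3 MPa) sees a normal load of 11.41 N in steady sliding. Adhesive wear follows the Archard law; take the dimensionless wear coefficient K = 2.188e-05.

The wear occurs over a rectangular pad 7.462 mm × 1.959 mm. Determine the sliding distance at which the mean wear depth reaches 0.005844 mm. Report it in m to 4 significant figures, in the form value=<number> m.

Shown intermediates are rounded. The computation keeps exact precision — rounded once at the end to 4 significant digits.
Hardness H = 309.3 MPa = 3.093e+08 Pa.
Pad sides 7.462 mm × 1.959 mm = 0.007462 m × 0.001959 m. Contact area A = 0.007462 m × 0.001959 m = 1.462e-05 m².
Depth limit h_lim = 0.005844 mm = 5.844e-06 m.
SI base units throughout: W = 11.41 N, H = 3.093e+08 Pa, K = 2.188e-05.
Permissible volume V_lim = h_lim·A = 5.844e-06 · 1.462e-05 = 8.543e-11 m³.
So the life L = V_lim·H/(K·W) = 8.543e-11 · 3.093e+08 / (2.188e-05 · 11.41) = 105.8 m.

value=105.8 m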